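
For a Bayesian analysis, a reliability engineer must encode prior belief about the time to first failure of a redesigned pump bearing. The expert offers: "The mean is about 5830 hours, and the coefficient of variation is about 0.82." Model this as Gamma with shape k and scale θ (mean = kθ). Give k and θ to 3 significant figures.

For Gamma(k, scale θ): mean = kθ, variance = kθ², so CV = 1/√k.
CV = 0.82, hence k = 1/CV² = 1.49.
Then θ = mean/k = 5830/1.49 = 3920.

k ≈ 1.49, θ ≈ 3920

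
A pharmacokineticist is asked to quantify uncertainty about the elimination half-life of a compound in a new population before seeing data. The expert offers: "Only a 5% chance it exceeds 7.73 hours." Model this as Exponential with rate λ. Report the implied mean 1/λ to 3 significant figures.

mean ≈ 2.58 hours

P(T > 7.73) = e^(−λ·7.73) = 0.05, so λ = −ln(0.05)/7.73 = 0.388.
Mean = 1/λ = 2.58 hours.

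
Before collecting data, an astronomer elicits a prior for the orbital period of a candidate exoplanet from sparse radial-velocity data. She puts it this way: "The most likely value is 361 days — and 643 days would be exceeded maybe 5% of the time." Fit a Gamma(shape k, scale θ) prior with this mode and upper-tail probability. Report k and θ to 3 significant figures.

Gamma(k,θ) with k>1 has mode (k−1)θ, so θ = 361/(k−1).
Need P(X < 643) = 0.95 with θ tied to k this way. Start at k = 2, θ = 361: P(X<643) ≈ 0.532.
Too low — raise k to concentrate. Iterating converges to k ≈ 9.37.
Then θ = 361/(9.37−1) ≈ 43.1.

k ≈ 9.37, θ ≈ 43.1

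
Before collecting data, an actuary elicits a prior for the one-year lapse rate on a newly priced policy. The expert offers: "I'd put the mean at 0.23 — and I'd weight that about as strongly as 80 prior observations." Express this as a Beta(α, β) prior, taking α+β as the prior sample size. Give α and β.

Under the effective-sample-size interpretation, Beta(α, β) has prior mean α/(α+β) and prior sample size α+β.
So α+β = 80 and α/(α+β) = 0.23, giving α = 0.23·80 = 18.4 and β = 80 − 18.4 = 61.6.

α = 18.4, β = 61.6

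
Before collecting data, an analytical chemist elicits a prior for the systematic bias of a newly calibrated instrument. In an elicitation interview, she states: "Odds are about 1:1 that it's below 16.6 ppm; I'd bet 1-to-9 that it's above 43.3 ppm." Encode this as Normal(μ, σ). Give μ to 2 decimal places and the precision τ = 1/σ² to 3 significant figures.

For Normal(μ,σ), the p-quantile is μ + z_p·σ. Here z_{0.5} = 0, z_{0.9} = 1.282.
So 16.6 = μ + 0σ and 43.3 = μ + 1.282σ.
Subtracting: σ = (43.3 − 16.6)/(1.282 − (0)) = 20.83.
Then μ = 16.6 − (0)·20.83 = 16.60.
Precision τ = 1/σ² = 1/20.83² = 0.0023.

μ = 16.60, τ = 0.0023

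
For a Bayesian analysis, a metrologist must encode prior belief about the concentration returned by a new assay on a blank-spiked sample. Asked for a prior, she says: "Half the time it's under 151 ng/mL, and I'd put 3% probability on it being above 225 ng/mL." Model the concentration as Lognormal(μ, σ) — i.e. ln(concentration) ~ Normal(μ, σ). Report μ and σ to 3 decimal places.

If T ~ Lognormal(μ,σ) then ln T ~ Normal(μ,σ), so the p-quantile of ln T is μ + z_p·σ.
ln(151) = 5.017 and ln(225) = 5.416; z_{0.5} = 0, z_{0.97} = 1.881.
σ = (5.416 − 5.017)/(1.881 − (0)) = 0.212.
μ = 5.017 − (0)·0.212 = 5.017.

μ ≈ 5.017, σ ≈ 0.212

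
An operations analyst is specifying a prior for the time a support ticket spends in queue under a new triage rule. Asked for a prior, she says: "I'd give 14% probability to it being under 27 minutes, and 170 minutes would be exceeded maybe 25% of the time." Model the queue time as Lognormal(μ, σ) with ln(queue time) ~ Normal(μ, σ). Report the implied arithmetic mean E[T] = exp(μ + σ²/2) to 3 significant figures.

E[T] ≈ 145 minutes

If T ~ Lognormal(μ,σ) then ln T ~ Normal(μ,σ), so the p-quantile of ln T is μ + z_p·σ.
ln(27) = 3.296 and ln(170) = 5.136; z_{0.14} = -1.08, z_{0.75} = 0.6745.
σ = (5.136 − 3.296)/(0.6745 − (-1.08)) = 1.049.
μ = 3.296 − (-1.08)·1.049 = 4.429.
E[T] = exp(μ + σ²/2) = exp(4.429 + 0.5497) = 145 minutes.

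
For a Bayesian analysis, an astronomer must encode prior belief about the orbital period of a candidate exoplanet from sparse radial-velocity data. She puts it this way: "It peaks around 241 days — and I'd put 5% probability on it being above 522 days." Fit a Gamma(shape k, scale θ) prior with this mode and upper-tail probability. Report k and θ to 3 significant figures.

Gamma(k,θ) with k>1 has mode (k−1)θ, so θ = 241/(k−1).
Need P(X < 522) = 0.95 with θ tied to k this way. Start at k = 2, θ = 241: P(X<522) ≈ 0.637.
Too low — raise k to concentrate. Iterating converges to k ≈ 5.61.
Then θ = 241/(5.61−1) ≈ 52.3.

k ≈ 5.61, θ ≈ 52.3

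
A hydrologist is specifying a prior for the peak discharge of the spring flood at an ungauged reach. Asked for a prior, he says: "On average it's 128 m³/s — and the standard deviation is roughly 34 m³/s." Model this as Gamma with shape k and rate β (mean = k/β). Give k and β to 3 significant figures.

k ≈ 14.2, β ≈ 0.111

For Gamma(k, rate β): mean = k/β, variance = k/β², so CV = 1/√k.
CV = SD/mean = 34/128 = 0.2656, hence k = 1/CV² = 14.2.
Then β = k/mean = 14.2/128 = 0.111.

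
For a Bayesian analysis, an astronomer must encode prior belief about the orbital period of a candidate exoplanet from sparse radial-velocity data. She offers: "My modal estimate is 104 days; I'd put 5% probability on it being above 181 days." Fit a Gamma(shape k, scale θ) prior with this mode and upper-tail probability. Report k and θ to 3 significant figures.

Gamma(k,θ) with k>1 has mode (k−1)θ, so θ = 104/(k−1).
Need P(X < 181) = 0.95 with θ tied to k this way. Start at k = 2, θ = 104: P(X<181) ≈ 0.519.
Too low — raise k to concentrate. Iterating converges to k ≈ 10.1.
Then θ = 104/(10.1−1) ≈ 11.4.

k ≈ 10.1, θ ≈ 11.4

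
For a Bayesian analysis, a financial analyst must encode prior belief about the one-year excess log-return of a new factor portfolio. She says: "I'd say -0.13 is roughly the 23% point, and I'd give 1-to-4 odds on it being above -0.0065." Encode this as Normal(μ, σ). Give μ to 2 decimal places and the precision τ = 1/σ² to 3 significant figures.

The p-quantile of Normal(μ,σ) is μ + z_p·σ, with z_{0.23} = -0.7388 and z_{0.8} = 0.8416.
Eliminate σ: μ = (z₂·x₁ − z₁·x₂)/(z₂ − z₁) = (0.8416·-0.13 − (-0.7388)·-0.0065)/1.58 = -0.07.
Then σ = (x₂ − x₁)/(z₂ − z₁) = (-0.0065 − -0.13)/1.58 = 0.08.
Precision τ = 1/σ² = 1/0.07814² = 164.

μ = -0.07, τ = 164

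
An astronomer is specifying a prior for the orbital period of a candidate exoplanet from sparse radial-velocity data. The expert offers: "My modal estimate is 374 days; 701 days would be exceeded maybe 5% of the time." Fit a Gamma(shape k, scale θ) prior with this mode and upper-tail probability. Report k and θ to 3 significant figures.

k ≈ 8.05, θ ≈ 53.1

Gamma(k,θ) with k>1 has mode (k−1)θ, so θ = 374/(k−1).
Need P(X < 701) = 0.95 with θ tied to k this way. Start at k = 2, θ = 374: P(X<701) ≈ 0.559.
Too low — raise k to concentrate. Iterating converges to k ≈ 8.05.
Then θ = 374/(8.05−1) ≈ 53.1.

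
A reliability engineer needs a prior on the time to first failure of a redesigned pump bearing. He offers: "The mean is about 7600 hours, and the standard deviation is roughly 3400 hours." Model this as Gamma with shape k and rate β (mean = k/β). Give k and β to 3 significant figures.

For Gamma(k, rate β): mean = k/β, variance = k/β², so CV = 1/√k.
CV = SD/mean = 3400/7600 = 0.4474, hence k = 1/CV² = 5.
Then β = k/mean = 5/7600 = 0.000657.

k ≈ 5, β ≈ 0.000657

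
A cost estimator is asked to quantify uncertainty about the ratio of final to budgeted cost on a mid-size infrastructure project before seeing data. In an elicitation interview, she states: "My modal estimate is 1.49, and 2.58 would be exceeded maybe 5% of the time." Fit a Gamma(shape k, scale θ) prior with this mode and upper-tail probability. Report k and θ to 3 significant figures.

Gamma(k,θ) with k>1 has mode (k−1)θ, so θ = 1.49/(k−1).
Need P(X < 2.58) = 0.95 with θ tied to k this way. Start at k = 2, θ = 1.49: P(X<2.58) ≈ 0.516.
Too low — raise k to concentrate. Iterating converges to k ≈ 10.3.
Then θ = 1.49/(10.3−1) ≈ 0.161.

k ≈ 10.3, θ ≈ 0.161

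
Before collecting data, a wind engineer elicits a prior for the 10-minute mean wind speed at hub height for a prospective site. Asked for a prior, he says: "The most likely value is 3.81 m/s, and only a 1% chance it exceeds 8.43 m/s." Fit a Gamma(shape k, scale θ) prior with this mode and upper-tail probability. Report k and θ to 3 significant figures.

Gamma(k,θ) with k>1 has mode (k−1)θ, so θ = 3.81/(k−1).
Need P(X < 8.43) = 0.99 with θ tied to k this way. Start at k = 2, θ = 3.81: P(X<8.43) ≈ 0.648.
Too low — raise k to concentrate. Iterating converges to k ≈ 8.64.
Then θ = 3.81/(8.64−1) ≈ 0.499.

k ≈ 8.64, θ ≈ 0.499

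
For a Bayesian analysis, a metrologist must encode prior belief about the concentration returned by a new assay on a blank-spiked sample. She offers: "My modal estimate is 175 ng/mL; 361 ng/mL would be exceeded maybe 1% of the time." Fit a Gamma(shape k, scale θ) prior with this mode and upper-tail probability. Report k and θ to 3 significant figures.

Gamma(k,θ) with k>1 has mode (k−1)θ, so θ = 175/(k−1).
Need P(X < 361) = 0.99 with θ tied to k this way. Start at k = 2, θ = 175: P(X<361) ≈ 0.611.
Too low — raise k to concentrate. Iterating converges to k ≈ 10.3.
Then θ = 175/(10.3−1) ≈ 18.8.

k ≈ 10.3, θ ≈ 18.8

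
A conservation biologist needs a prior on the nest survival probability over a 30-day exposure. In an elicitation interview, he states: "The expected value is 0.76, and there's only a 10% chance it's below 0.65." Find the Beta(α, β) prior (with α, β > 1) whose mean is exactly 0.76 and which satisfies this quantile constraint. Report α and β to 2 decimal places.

With mean 0.76 fixed, write α = 0.76s, β = 0.24s where s = α+β.
Need P(θ < 0.65) = 0.1 under Beta(0.76s, 0.24s). Normal approximation: (q−m)/√(m(1−m)/s) ≈ z_{0.1} = -1.28, so s ≈ 0.76·0.24·(-1.28)²/(0.65−0.76)² = 24.8.
At s = 24.8: P(θ<0.65) ≈ 0.105. Adjusting to match 0.1 gives s ≈ 26.12.
So α = 0.76·26.12 ≈ 19.85, β = 0.24·26.12 ≈ 6.27.

α ≈ 19.85, β ≈ 6.27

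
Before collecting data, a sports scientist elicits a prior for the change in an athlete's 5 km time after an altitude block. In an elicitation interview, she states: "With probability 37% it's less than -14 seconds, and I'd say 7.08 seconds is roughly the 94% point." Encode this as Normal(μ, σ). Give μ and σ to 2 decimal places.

The p-quantile of Normal(μ,σ) is μ + z_p·σ, with z_{0.37} = -0.3319 and z_{0.94} = 1.555.
Eliminate σ: μ = (z₂·x₁ − z₁·x₂)/(z₂ − z₁) = (1.555·-14 − (-0.3319)·7.08)/1.887 = -10.29.
Then σ = (x₂ − x₁)/(z₂ − z₁) = (7.08 − -14)/1.887 = 11.17.

μ = -10.29, σ = 11.17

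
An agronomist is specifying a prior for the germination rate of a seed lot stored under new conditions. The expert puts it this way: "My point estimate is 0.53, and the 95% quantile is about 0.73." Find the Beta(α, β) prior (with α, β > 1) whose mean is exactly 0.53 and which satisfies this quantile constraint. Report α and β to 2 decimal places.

α ≈ 8.25, β ≈ 7.31

With mean 0.53 fixed, write α = 0.53s, β = 0.47s where s = α+β.
Need P(θ < 0.73) = 0.95 under Beta(0.53s, 0.47s). Normal approximation: (q−m)/√(m(1−m)/s) ≈ z_{0.95} = 1.64, so s ≈ 0.53·0.47·(1.64)²/(0.73−0.53)² = 16.8.
At s = 16.8: P(θ<0.73) ≈ 0.957. Adjusting to match 0.95 gives s ≈ 15.56.
So α = 0.53·15.56 ≈ 8.25, β = 0.47·15.56 ≈ 7.31.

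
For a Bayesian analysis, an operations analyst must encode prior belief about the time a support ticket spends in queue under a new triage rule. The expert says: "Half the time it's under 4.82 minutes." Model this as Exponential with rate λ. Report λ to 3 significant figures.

λ ≈ 0.144

Exponential median = ln 2 / λ, so λ = ln 2 / 4.82 = 0.144.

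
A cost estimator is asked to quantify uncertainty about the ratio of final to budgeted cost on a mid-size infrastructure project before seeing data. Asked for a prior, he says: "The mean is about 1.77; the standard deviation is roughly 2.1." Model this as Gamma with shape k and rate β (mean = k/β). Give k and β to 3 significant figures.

For Gamma(k, rate β): mean = k/β, variance = k/β², so CV = 1/√k.
CV = SD/mean = 2.1/1.77 = 1.186, hence k = 1/CV² = 0.71.
Then β = k/mean = 0.71/1.77 = 0.401.

k ≈ 0.71, β ≈ 0.401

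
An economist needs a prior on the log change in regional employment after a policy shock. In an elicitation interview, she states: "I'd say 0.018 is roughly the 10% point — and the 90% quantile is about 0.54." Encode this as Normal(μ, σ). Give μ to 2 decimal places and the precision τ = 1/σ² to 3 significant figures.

The p-quantile of Normal(μ,σ) is μ + z_p·σ, with z_{0.1} = -1.282 and z_{0.9} = 1.282.
Eliminate σ: μ = (z₂·x₁ − z₁·x₂)/(z₂ − z₁) = (1.282·0.018 − (-1.282)·0.54)/2.563 = 0.28.
Then σ = (x₂ − x₁)/(z₂ − z₁) = (0.54 − 0.018)/2.563 = 0.20.
Precision τ = 1/σ² = 1/0.2037² = 24.1.

μ = 0.28, τ = 24.1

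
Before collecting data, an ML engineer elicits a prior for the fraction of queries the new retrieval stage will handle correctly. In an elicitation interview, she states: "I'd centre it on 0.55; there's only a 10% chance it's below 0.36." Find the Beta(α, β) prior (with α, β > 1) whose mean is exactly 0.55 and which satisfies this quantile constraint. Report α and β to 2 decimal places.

α ≈ 6.13, β ≈ 5.02

With mean 0.55 fixed, write α = 0.55s, β = 0.45s where s = α+β.
Need P(θ < 0.36) = 0.1 under Beta(0.55s, 0.45s). Normal approximation: (q−m)/√(m(1−m)/s) ≈ z_{0.1} = -1.28, so s ≈ 0.55·0.45·(-1.28)²/(0.36−0.55)² = 11.3.
At s = 11.3: P(θ<0.36) ≈ 0.099. Adjusting to match 0.1 gives s ≈ 11.15.
So α = 0.55·11.15 ≈ 6.13, β = 0.45·11.15 ≈ 5.02.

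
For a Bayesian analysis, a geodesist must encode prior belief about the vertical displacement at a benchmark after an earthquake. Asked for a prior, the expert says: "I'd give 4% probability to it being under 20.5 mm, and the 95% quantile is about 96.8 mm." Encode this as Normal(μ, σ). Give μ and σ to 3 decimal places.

μ = 59.839, σ = 22.471

For Normal(μ,σ), the p-quantile is μ + z_p·σ. Here z_{0.04} = -1.751, z_{0.95} = 1.645.
So 20.5 = μ − 1.751σ and 96.8 = μ + 1.645σ.
Subtracting: σ = (96.8 − 20.5)/(1.645 − (-1.751)) = 22.471.
Then μ = 20.5 − (-1.751)·22.471 = 59.839.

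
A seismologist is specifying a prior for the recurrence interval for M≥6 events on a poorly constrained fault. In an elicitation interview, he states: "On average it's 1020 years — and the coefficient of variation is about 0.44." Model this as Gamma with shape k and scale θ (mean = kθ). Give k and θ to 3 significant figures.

k ≈ 5.17, θ ≈ 197

For Gamma(k, scale θ): mean = kθ, variance = kθ², so CV = 1/√k.
CV = 0.44, hence k = 1/CV² = 5.17.
Then θ = mean/k = 1020/5.17 = 197.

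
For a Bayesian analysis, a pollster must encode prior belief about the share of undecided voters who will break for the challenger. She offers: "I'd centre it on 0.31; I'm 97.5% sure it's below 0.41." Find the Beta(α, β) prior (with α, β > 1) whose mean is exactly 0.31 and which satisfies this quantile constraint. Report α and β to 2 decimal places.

α ≈ 27.21, β ≈ 60.57

With mean 0.31 fixed, write α = 0.31s, β = 0.69s where s = α+β.
Need P(θ < 0.41) = 0.975 under Beta(0.31s, 0.69s). Normal approximation: (q−m)/√(m(1−m)/s) ≈ z_{0.975} = 1.96, so s ≈ 0.31·0.69·(1.96)²/(0.41−0.31)² = 82.2.
At s = 82.2: P(θ<0.41) ≈ 0.971. Adjusting to match 0.975 gives s ≈ 87.79.
So α = 0.31·87.79 ≈ 27.21, β = 0.69·87.79 ≈ 60.57.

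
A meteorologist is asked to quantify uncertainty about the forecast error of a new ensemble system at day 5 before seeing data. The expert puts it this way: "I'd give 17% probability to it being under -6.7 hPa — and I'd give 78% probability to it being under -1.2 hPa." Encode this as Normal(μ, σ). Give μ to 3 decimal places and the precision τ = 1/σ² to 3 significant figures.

The p-quantile of Normal(μ,σ) is μ + z_p·σ, with z_{0.17} = -0.9542 and z_{0.78} = 0.7722.
Eliminate σ: μ = (z₂·x₁ − z₁·x₂)/(z₂ − z₁) = (0.7722·-6.7 − (-0.9542)·-1.2)/1.726 = -3.660.
Then σ = (x₂ − x₁)/(z₂ − z₁) = (-1.2 − -6.7)/1.726 = 3.186.
Precision τ = 1/σ² = 1/3.186² = 0.0985.

μ = -3.660, τ = 0.0985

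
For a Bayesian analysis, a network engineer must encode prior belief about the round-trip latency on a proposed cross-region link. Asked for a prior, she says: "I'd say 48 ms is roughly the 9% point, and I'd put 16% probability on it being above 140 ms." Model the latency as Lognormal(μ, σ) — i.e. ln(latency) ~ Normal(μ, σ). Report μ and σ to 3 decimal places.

μ ≈ 4.486, σ ≈ 0.458

If T ~ Lognormal(μ,σ) then ln T ~ Normal(μ,σ), so the p-quantile of ln T is μ + z_p·σ.
ln(48) = 3.871 and ln(140) = 4.942; z_{0.09} = -1.341, z_{0.84} = 0.9945.
σ = (4.942 − 3.871)/(0.9945 − (-1.341)) = 0.458.
μ = 3.871 − (-1.341)·0.458 = 4.486.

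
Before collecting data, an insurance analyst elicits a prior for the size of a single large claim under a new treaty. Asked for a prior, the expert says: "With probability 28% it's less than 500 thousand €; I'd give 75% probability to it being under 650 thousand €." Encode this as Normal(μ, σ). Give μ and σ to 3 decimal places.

For Normal(μ,σ), the p-quantile is μ + z_p·σ. Here z_{0.28} = -0.5828, z_{0.75} = 0.6745.
So 500 = μ − 0.5828σ and 650 = μ + 0.6745σ.
Subtracting: σ = (650 − 500)/(0.6745 − (-0.5828)) = 119.300.
Then μ = 500 − (-0.5828)·119.300 = 569.533.

μ = 569.533, σ = 119.300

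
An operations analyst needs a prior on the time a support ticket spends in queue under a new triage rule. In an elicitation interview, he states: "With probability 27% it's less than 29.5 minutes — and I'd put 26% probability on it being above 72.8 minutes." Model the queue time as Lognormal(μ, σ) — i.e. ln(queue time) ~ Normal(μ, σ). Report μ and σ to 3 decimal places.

If T ~ Lognormal(μ,σ) then ln T ~ Normal(μ,σ), so the p-quantile of ln T is μ + z_p·σ.
ln(29.5) = 3.384 and ln(72.8) = 4.288; z_{0.27} = -0.6128, z_{0.74} = 0.6433.
σ = (4.288 − 3.384)/(0.6433 − (-0.6128)) = 0.719.
μ = 3.384 − (-0.6128)·0.719 = 3.825.

μ ≈ 3.825, σ ≈ 0.719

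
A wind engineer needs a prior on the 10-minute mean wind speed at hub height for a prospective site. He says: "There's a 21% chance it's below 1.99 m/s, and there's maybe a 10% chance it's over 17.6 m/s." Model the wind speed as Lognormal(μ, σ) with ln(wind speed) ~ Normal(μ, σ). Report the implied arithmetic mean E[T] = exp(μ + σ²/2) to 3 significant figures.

If T ~ Lognormal(μ,σ) then ln T ~ Normal(μ,σ), so the p-quantile of ln T is μ + z_p·σ.
ln(1.99) = 0.6881 and ln(17.6) = 2.868; z_{0.21} = -0.8064, z_{0.9} = 1.282.
σ = (2.868 − 0.6881)/(1.282 − (-0.8064)) = 1.044.
μ = 0.6881 − (-0.8064)·1.044 = 1.530.
E[T] = exp(μ + σ²/2) = exp(1.530 + 0.5449) = 7.96 m/s.

E[T] ≈ 7.96 m/s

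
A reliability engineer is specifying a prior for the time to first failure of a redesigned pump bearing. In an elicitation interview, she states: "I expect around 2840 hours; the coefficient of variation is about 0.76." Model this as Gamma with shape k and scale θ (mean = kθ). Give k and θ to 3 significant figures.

k ≈ 1.73, θ ≈ 1640

For Gamma(k, scale θ): mean = kθ, variance = kθ², so CV = 1/√k.
CV = 0.76, hence k = 1/CV² = 1.73.
Then θ = mean/k = 2840/1.73 = 1640.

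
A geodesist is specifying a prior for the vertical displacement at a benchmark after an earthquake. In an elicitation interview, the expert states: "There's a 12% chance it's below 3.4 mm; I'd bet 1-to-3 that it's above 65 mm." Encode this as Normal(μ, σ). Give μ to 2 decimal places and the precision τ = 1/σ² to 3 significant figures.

μ = 42.53, τ = 0.000901

The p-quantile of Normal(μ,σ) is μ + z_p·σ, with z_{0.12} = -1.175 and z_{0.75} = 0.6745.
Eliminate σ: μ = (z₂·x₁ − z₁·x₂)/(z₂ − z₁) = (0.6745·3.4 − (-1.175)·65)/1.849 = 42.53.
Then σ = (x₂ − x₁)/(z₂ − z₁) = (65 − 3.4)/1.849 = 33.31.
Precision τ = 1/σ² = 1/33.31² = 0.000901.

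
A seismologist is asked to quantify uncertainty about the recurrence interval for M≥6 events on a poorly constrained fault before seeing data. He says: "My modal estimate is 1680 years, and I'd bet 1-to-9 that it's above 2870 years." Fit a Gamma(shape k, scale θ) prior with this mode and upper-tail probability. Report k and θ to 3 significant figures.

k ≈ 7.6, θ ≈ 254

Gamma(k,θ) with k>1 has mode (k−1)θ, so θ = 1680/(k−1).
Need P(X < 2870) = 0.9 with θ tied to k this way. Start at k = 2, θ = 1680: P(X<2870) ≈ 0.509.
Too low — raise k to concentrate. Iterating converges to k ≈ 7.6.
Then θ = 1680/(7.6−1) ≈ 254.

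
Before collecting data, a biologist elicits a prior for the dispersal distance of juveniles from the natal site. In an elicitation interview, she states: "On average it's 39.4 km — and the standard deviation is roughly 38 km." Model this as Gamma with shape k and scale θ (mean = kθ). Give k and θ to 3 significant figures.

k ≈ 1.08, θ ≈ 36.6

For Gamma(k, scale θ): mean = kθ, variance = kθ², so CV = 1/√k.
CV = SD/mean = 38/39.4 = 0.9645, hence k = 1/CV² = 1.08.
Then θ = mean/k = 39.4/1.08 = 36.6.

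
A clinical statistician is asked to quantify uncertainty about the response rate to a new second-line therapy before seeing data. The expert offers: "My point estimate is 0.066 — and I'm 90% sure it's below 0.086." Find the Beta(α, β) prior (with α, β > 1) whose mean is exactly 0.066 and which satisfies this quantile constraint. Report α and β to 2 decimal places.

α ≈ 17.67, β ≈ 250.05

With mean 0.066 fixed, write α = 0.066s, β = 0.934s where s = α+β.
Need P(θ < 0.086) = 0.9 under Beta(0.066s, 0.934s). Normal approximation: (q−m)/√(m(1−m)/s) ≈ z_{0.9} = 1.28, so s ≈ 0.066·0.934·(1.28)²/(0.086−0.066)² = 253.1.
At s = 253.1: P(θ<0.086) ≈ 0.894. Adjusting to match 0.9 gives s ≈ 267.72.
So α = 0.066·267.72 ≈ 17.67, β = 0.934·267.72 ≈ 250.05.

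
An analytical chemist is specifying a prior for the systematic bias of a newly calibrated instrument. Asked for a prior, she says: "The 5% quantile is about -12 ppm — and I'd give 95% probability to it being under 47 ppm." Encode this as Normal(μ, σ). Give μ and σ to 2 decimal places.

μ = 17.50, σ = 17.93

For Normal(μ,σ), the p-quantile is μ + z_p·σ. Here z_{0.05} = -1.645, z_{0.95} = 1.645.
So -12 = μ − 1.645σ and 47 = μ + 1.645σ.
Subtracting: σ = (47 − -12)/(1.645 − (-1.645)) = 17.93.
Then μ = -12 − (-1.645)·17.93 = 17.50.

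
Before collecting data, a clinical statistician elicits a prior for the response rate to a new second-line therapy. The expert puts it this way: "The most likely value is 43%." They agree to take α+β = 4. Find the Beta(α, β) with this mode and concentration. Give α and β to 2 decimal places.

α = 1.86, β = 2.14

For α,β > 1 the Beta mode is (α−1)/(α+β−2). With α+β = 4, the mode is (α−1)/2.
Set (α−1)/2 = 0.43 → α = 1 + 0.43·2 = 1.86.
β = 4 − α = 2.14.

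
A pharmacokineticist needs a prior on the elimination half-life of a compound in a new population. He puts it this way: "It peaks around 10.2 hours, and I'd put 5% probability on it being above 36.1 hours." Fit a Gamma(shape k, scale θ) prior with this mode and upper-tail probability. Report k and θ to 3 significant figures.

k ≈ 2.61, θ ≈ 6.32

Gamma(k,θ) with k>1 has mode (k−1)θ, so θ = 10.2/(k−1).
Need P(X < 36.1) = 0.95 with θ tied to k this way. Start at k = 2, θ = 10.2: P(X<36.1) ≈ 0.868.
Too low — raise k to concentrate. Iterating converges to k ≈ 2.61.
Then θ = 10.2/(2.61−1) ≈ 6.32.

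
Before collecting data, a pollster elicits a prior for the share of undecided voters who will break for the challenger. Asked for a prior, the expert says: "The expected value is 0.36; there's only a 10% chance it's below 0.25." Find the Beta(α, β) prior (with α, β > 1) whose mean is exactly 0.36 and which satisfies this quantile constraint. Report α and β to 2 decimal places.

With mean 0.36 fixed, write α = 0.36s, β = 0.64s where s = α+β.
Need P(θ < 0.25) = 0.1 under Beta(0.36s, 0.64s). Normal approximation: (q−m)/√(m(1−m)/s) ≈ z_{0.1} = -1.28, so s ≈ 0.36·0.64·(-1.28)²/(0.25−0.36)² = 31.3.
At s = 31.3: P(θ<0.25) ≈ 0.094. Adjusting to match 0.1 gives s ≈ 29.66.
So α = 0.36·29.66 ≈ 10.68, β = 0.64·29.66 ≈ 18.98.

α ≈ 10.68, β ≈ 18.98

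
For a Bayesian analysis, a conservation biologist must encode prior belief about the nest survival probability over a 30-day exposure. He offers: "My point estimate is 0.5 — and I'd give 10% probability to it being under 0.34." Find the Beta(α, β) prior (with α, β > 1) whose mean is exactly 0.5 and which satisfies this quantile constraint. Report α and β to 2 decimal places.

α ≈ 7.85, β ≈ 7.85

With mean 0.5 fixed, write α = 0.5s, β = 0.5s where s = α+β.
Need P(θ < 0.34) = 0.1 under Beta(0.5s, 0.5s). Normal approximation: (q−m)/√(m(1−m)/s) ≈ z_{0.1} = -1.28, so s ≈ 0.5·0.5·(-1.28)²/(0.34−0.5)² = 16.0.
At s = 16.0: P(θ<0.34) ≈ 0.097. Adjusting to match 0.1 gives s ≈ 15.69.
So α = 0.5·15.69 ≈ 7.85, β = 0.5·15.69 ≈ 7.85.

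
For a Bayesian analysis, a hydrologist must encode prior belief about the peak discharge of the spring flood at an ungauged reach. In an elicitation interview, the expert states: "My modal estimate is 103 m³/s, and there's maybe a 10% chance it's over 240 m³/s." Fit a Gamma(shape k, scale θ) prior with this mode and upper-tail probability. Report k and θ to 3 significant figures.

k ≈ 3.69, θ ≈ 38.3

Gamma(k,θ) with k>1 has mode (k−1)θ, so θ = 103/(k−1).
Need P(X < 240) = 0.9 with θ tied to k this way. Start at k = 2, θ = 103: P(X<240) ≈ 0.676.
Too low — raise k to concentrate. Iterating converges to k ≈ 3.69.
Then θ = 103/(3.69−1) ≈ 38.3.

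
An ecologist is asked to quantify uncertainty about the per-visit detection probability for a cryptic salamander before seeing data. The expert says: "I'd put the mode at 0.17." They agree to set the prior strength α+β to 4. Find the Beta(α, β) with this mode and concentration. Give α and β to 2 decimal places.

For α,β > 1 the Beta mode is (α−1)/(α+β−2). With α+β = 4, the mode is (α−1)/2.
Set (α−1)/2 = 0.17 → α = 1 + 0.17·2 = 1.34.
β = 4 − α = 2.66.

α = 1.34, β = 2.66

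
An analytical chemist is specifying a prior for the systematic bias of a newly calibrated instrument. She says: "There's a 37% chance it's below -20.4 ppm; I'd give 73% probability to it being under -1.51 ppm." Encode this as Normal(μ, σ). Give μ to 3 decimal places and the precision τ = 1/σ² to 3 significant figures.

For Normal(μ,σ), the p-quantile is μ + z_p·σ. Here z_{0.37} = -0.3319, z_{0.73} = 0.6128.
So -20.4 = μ − 0.3319σ and -1.51 = μ + 0.6128σ.
Subtracting: σ = (-1.51 − -20.4)/(0.6128 − (-0.3319)) = 19.996.
Then μ = -20.4 − (-0.3319)·19.996 = -13.764.
Precision τ = 1/σ² = 1/20² = 0.0025.

μ = -13.764, τ = 0.0025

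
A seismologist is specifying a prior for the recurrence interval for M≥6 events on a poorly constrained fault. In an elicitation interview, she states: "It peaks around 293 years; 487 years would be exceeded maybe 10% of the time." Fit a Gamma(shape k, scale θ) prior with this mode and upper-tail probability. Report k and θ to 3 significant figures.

Gamma(k,θ) with k>1 has mode (k−1)θ, so θ = 293/(k−1).
Need P(X < 487) = 0.9 with θ tied to k this way. Start at k = 2, θ = 293: P(X<487) ≈ 0.495.
Too low — raise k to concentrate. Iterating converges to k ≈ 8.31.
Then θ = 293/(8.31−1) ≈ 40.1.

k ≈ 8.31, θ ≈ 40.1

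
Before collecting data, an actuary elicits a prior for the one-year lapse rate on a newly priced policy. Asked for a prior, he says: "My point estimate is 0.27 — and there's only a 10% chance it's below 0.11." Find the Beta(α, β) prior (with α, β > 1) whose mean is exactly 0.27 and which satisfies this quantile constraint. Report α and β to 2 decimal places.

With mean 0.27 fixed, write α = 0.27s, β = 0.73s where s = α+β.
Need P(θ < 0.11) = 0.1 under Beta(0.27s, 0.73s). Normal approximation: (q−m)/√(m(1−m)/s) ≈ z_{0.1} = -1.28, so s ≈ 0.27·0.73·(-1.28)²/(0.11−0.27)² = 12.6.
At s = 12.6: P(θ<0.11) ≈ 0.075. Adjusting to match 0.1 gives s ≈ 10.39.
So α = 0.27·10.39 ≈ 2.81, β = 0.73·10.39 ≈ 7.58.

α ≈ 2.81, β ≈ 7.58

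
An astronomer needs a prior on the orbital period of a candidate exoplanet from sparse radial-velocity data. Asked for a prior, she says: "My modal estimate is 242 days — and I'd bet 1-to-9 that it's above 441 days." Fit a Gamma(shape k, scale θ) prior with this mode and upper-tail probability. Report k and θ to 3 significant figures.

Gamma(k,θ) with k>1 has mode (k−1)θ, so θ = 242/(k−1).
Need P(X < 441) = 0.9 with θ tied to k this way. Start at k = 2, θ = 242: P(X<441) ≈ 0.544.
Too low — raise k to concentrate. Iterating converges to k ≈ 6.29.
Then θ = 242/(6.29−1) ≈ 45.7.

k ≈ 6.29, θ ≈ 45.7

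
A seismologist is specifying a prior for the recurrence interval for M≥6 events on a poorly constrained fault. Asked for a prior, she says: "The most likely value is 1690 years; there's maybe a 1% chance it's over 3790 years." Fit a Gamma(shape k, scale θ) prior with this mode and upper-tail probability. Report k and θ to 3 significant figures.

Gamma(k,θ) with k>1 has mode (k−1)θ, so θ = 1690/(k−1).
Need P(X < 3790) = 0.99 with θ tied to k this way. Start at k = 2, θ = 1690: P(X<3790) ≈ 0.656.
Too low — raise k to concentrate. Iterating converges to k ≈ 8.36.
Then θ = 1690/(8.36−1) ≈ 230.

k ≈ 8.36, θ ≈ 230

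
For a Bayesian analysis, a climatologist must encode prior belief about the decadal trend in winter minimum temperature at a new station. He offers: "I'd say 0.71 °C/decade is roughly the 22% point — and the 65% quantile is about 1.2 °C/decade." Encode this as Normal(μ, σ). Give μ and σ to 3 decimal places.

The p-quantile of Normal(μ,σ) is μ + z_p·σ, with z_{0.22} = -0.7722 and z_{0.65} = 0.3853.
Eliminate σ: μ = (z₂·x₁ − z₁·x₂)/(z₂ − z₁) = (0.3853·0.71 − (-0.7722)·1.2)/1.158 = 1.037.
Then σ = (x₂ − x₁)/(z₂ − z₁) = (1.2 − 0.71)/1.158 = 0.423.

μ = 1.037, σ = 0.423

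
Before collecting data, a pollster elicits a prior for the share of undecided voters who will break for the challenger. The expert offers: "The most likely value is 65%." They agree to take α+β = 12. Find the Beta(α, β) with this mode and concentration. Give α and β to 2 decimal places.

For α,β > 1 the Beta mode is (α−1)/(α+β−2). With α+β = 12, the mode is (α−1)/10.
Set (α−1)/10 = 0.65 → α = 1 + 0.65·10 = 7.50.
β = 12 − α = 4.50.

α = 7.50, β = 4.50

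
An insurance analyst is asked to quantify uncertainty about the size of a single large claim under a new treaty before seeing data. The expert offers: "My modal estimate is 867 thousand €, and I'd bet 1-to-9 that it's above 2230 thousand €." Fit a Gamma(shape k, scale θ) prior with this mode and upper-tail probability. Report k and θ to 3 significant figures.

k ≈ 3.15, θ ≈ 403

Gamma(k,θ) with k>1 has mode (k−1)θ, so θ = 867/(k−1).
Need P(X < 2230) = 0.9 with θ tied to k this way. Start at k = 2, θ = 867: P(X<2230) ≈ 0.727.
Too low — raise k to concentrate. Iterating converges to k ≈ 3.15.
Then θ = 867/(3.15−1) ≈ 403.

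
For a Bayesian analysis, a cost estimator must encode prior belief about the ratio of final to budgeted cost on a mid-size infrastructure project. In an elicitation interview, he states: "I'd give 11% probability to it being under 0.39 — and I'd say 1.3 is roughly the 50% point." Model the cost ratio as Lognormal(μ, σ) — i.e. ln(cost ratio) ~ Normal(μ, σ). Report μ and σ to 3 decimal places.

If T ~ Lognormal(μ,σ) then ln T ~ Normal(μ,σ), so the p-quantile of ln T is μ + z_p·σ.
ln(0.39) = -0.9416 and ln(1.3) = 0.2624; z_{0.11} = -1.227, z_{0.5} = 0.
σ = (0.2624 − -0.9416)/(0 − (-1.227)) = 0.982.
μ = -0.9416 − (-1.227)·0.982 = 0.262.

μ ≈ 0.262, σ ≈ 0.982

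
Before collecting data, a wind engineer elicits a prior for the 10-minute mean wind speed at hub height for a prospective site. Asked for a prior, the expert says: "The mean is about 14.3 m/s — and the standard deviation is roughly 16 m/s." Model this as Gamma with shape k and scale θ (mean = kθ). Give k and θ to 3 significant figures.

For Gamma(k, scale θ): mean = kθ, variance = kθ², so CV = 1/√k.
CV = SD/mean = 16/14.3 = 1.119, hence k = 1/CV² = 0.799.
Then θ = mean/k = 14.3/0.799 = 17.9.

k ≈ 0.799, θ ≈ 17.9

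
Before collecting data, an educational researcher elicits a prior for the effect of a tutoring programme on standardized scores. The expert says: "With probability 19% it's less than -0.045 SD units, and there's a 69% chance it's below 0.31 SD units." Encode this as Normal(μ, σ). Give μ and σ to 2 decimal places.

For Normal(μ,σ), the p-quantile is μ + z_p·σ. Here z_{0.19} = -0.8779, z_{0.69} = 0.4959.
So -0.045 = μ − 0.8779σ and 0.31 = μ + 0.4959σ.
Subtracting: σ = (0.31 − -0.045)/(0.4959 − (-0.8779)) = 0.26.
Then μ = -0.045 − (-0.8779)·0.26 = 0.18.

μ = 0.18, σ = 0.26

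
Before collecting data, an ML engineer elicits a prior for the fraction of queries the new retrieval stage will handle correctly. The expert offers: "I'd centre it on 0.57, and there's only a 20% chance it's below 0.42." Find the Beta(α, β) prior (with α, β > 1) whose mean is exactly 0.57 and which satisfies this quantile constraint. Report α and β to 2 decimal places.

With mean 0.57 fixed, write α = 0.57s, β = 0.43s where s = α+β.
Need P(θ < 0.42) = 0.2 under Beta(0.57s, 0.43s). Normal approximation: (q−m)/√(m(1−m)/s) ≈ z_{0.2} = -0.842, so s ≈ 0.57·0.43·(-0.842)²/(0.42−0.57)² = 7.7.
At s = 7.7: P(θ<0.42) ≈ 0.199. Adjusting to match 0.2 gives s ≈ 7.66.
So α = 0.57·7.66 ≈ 4.37, β = 0.43·7.66 ≈ 3.29.

α ≈ 4.37, β ≈ 3.29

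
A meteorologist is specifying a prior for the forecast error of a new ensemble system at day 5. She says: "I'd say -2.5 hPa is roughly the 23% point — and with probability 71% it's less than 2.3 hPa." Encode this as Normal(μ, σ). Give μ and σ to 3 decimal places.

For Normal(μ,σ), the p-quantile is μ + z_p·σ. Here z_{0.23} = -0.7388, z_{0.71} = 0.5534.
So -2.5 = μ − 0.7388σ and 2.3 = μ + 0.5534σ.
Subtracting: σ = (2.3 − -2.5)/(0.5534 − (-0.7388)) = 3.715.
Then μ = -2.5 − (-0.7388)·3.715 = 0.244.

μ = 0.244, σ = 3.715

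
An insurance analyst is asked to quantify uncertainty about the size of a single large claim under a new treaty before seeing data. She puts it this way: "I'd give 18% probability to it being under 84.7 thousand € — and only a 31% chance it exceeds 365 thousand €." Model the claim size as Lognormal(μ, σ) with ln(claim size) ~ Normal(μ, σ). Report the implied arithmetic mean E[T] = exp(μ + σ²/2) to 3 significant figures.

If T ~ Lognormal(μ,σ) then ln T ~ Normal(μ,σ), so the p-quantile of ln T is μ + z_p·σ.
ln(84.7) = 4.439 and ln(365) = 5.9; z_{0.18} = -0.9154, z_{0.69} = 0.4959.
σ = (5.9 − 4.439)/(0.4959 − (-0.9154)) = 1.035.
μ = 4.439 − (-0.9154)·1.035 = 5.387.
E[T] = exp(μ + σ²/2) = exp(5.387 + 0.5357) = 373 thousand €.

E[T] ≈ 373 thousand €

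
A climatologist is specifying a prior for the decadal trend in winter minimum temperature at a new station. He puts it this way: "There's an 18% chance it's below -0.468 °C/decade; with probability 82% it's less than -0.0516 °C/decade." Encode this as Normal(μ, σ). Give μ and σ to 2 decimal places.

μ = -0.26, σ = 0.23

The p-quantile of Normal(μ,σ) is μ + z_p·σ, with z_{0.18} = -0.9154 and z_{0.82} = 0.9154.
Eliminate σ: μ = (z₂·x₁ − z₁·x₂)/(z₂ − z₁) = (0.9154·-0.468 − (-0.9154)·-0.0516)/1.831 = -0.26.
Then σ = (x₂ − x₁)/(z₂ − z₁) = (-0.0516 − -0.468)/1.831 = 0.23.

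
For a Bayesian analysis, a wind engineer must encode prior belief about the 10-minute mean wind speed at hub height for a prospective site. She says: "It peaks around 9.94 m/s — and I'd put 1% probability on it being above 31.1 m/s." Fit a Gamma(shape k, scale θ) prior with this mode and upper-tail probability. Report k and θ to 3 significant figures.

k ≈ 4.42, θ ≈ 2.9

Gamma(k,θ) with k>1 has mode (k−1)θ, so θ = 9.94/(k−1).
Need P(X < 31.1) = 0.99 with θ tied to k this way. Start at k = 2, θ = 9.94: P(X<31.1) ≈ 0.819.
Too low — raise k to concentrate. Iterating converges to k ≈ 4.42.
Then θ = 9.94/(4.42−1) ≈ 2.9.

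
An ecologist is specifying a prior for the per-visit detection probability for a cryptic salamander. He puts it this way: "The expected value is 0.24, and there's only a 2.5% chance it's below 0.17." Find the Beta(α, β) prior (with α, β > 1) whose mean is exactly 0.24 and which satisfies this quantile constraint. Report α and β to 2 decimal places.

With mean 0.24 fixed, write α = 0.24s, β = 0.76s where s = α+β.
Need P(θ < 0.17) = 0.025 under Beta(0.24s, 0.76s). Normal approximation: (q−m)/√(m(1−m)/s) ≈ z_{0.025} = -1.96, so s ≈ 0.24·0.76·(-1.96)²/(0.17−0.24)² = 143.0.
At s = 143.0: P(θ<0.17) ≈ 0.018. Adjusting to match 0.025 gives s ≈ 126.66.
So α = 0.24·126.66 ≈ 30.40, β = 0.76·126.66 ≈ 96.26.

α ≈ 30.40, β ≈ 96.26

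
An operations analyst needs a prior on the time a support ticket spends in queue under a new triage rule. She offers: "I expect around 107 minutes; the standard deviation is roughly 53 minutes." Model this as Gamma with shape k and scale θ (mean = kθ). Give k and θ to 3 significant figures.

For Gamma(k, scale θ): mean = kθ, variance = kθ², so CV = 1/√k.
CV = SD/mean = 53/107 = 0.4953, hence k = 1/CV² = 4.08.
Then θ = mean/k = 107/4.08 = 26.3.

k ≈ 4.08, θ ≈ 26.3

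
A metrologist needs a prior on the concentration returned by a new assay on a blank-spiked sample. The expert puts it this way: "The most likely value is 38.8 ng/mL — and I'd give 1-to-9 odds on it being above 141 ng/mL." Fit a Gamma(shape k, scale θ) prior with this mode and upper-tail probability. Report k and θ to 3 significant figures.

k ≈ 2.12, θ ≈ 34.7

Gamma(k,θ) with k>1 has mode (k−1)θ, so θ = 38.8/(k−1).
Need P(X < 141) = 0.9 with θ tied to k this way. Start at k = 2, θ = 38.8: P(X<141) ≈ 0.878.
Too low — raise k to concentrate. Iterating converges to k ≈ 2.12.
Then θ = 38.8/(2.12−1) ≈ 34.7.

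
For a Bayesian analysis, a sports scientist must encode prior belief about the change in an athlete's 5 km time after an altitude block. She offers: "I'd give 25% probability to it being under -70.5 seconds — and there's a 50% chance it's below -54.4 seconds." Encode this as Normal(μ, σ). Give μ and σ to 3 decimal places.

μ = -54.400, σ = 23.870

For Normal(μ,σ), the p-quantile is μ + z_p·σ. Here z_{0.25} = -0.6745, z_{0.5} = 0.
So -70.5 = μ − 0.6745σ and -54.4 = μ + 0σ.
Subtracting: σ = (-54.4 − -70.5)/(0 − (-0.6745)) = 23.870.
Then μ = -70.5 − (-0.6745)·23.870 = -54.400.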